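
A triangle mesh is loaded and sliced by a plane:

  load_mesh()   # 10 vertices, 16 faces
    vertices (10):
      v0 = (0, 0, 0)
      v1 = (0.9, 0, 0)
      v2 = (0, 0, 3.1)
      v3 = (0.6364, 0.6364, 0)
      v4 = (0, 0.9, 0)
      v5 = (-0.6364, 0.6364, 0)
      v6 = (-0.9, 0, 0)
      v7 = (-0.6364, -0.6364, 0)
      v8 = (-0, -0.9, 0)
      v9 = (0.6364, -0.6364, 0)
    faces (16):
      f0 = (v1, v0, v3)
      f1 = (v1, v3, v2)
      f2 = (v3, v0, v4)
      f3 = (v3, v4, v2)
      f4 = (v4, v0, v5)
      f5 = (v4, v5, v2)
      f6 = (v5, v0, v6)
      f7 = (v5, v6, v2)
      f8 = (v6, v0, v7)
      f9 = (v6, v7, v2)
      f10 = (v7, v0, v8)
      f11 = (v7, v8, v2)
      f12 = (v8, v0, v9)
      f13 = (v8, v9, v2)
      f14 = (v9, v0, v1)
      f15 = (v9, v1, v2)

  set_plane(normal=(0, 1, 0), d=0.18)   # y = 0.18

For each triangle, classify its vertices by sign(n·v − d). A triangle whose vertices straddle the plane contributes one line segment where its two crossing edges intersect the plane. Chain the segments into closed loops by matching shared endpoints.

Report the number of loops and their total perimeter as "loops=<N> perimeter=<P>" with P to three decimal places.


loops=1 perimeter=6.908

Straddling triangles (8 of 16):
  (v1,v0,v3) [--+] → (0.18, 0.18, 0)–(0.825443, 0.18, 0)  len=0.6454
  (v1,v3,v2) [-+-] → (0.825443, 0.18, 0)–(0.18, 0.18, 2.22319)  len=2.3150
  (v3,v0,v4) [+-+] → (0.18, 0.18, 0)–(0, 0.18, 0)  len=0.1800
  (v3,v4,v2) [++-] → (0, 0.18, 2.48)–(0.18, 0.18, 2.22319)  len=0.3136
  (v4,v0,v5) [+-+] → (0, 0.18, 0)–(-0.18, 0.18, 0)  len=0.1800
  (v4,v5,v2) [++-] → (-0.18, 0.18, 2.22319)–(0, 0.18, 2.48)  len=0.3136
  (v5,v0,v6) [+--] → (-0.18, 0.18, 0)–(-0.825443, 0.18, 0)  len=0.6454
  (v5,v6,v2) [+--] → (-0.825443, 0.18, 0)–(-0.18, 0.18, 2.22319)  len=2.3150

Chained into 1 loop(s):
  loop 1: 8 segments, perimeter = 6.9081
Total perimeter = 6.908


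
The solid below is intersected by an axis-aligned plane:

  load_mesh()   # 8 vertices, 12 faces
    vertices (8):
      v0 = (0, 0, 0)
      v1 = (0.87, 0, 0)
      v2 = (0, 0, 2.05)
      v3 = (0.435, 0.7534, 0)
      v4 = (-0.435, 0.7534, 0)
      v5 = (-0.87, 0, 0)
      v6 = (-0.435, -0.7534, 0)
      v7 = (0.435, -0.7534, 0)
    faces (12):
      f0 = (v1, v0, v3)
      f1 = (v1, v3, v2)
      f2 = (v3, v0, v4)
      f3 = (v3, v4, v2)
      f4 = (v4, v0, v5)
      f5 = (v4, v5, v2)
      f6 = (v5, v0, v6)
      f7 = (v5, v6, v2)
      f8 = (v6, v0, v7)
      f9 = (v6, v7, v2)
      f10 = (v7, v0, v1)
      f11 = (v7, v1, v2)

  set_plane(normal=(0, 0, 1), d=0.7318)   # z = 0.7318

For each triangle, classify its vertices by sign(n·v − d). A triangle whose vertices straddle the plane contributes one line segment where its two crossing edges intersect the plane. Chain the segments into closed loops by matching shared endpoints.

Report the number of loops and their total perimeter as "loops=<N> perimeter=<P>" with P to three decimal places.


Straddling triangles (6 of 12):
  (v1,v3,v2) [--+] → (0.279716, 0.484455, 0.7318)–(0.559431, 0, 0.7318)  len=0.5594
  (v3,v4,v2) [--+] → (-0.279716, 0.484455, 0.7318)–(0.279716, 0.484455, 0.7318)  len=0.5594
  (v4,v5,v2) [--+] → (-0.559431, 0, 0.7318)–(-0.279716, 0.484455, 0.7318)  len=0.5594
  (v5,v6,v2) [--+] → (-0.279716, -0.484455, 0.7318)–(-0.559431, 0, 0.7318)  len=0.5594
  (v6,v7,v2) [--+] → (0.279716, -0.484455, 0.7318)–(-0.279716, -0.484455, 0.7318)  len=0.5594
  (v7,v1,v2) [--+] → (0.559431, 0, 0.7318)–(0.279716, -0.484455, 0.7318)  len=0.5594

Chained into 1 loop(s):
  loop 1: 6 segments, perimeter = 3.3565
Total perimeter = 3.356

loops=1 perimeter=3.356


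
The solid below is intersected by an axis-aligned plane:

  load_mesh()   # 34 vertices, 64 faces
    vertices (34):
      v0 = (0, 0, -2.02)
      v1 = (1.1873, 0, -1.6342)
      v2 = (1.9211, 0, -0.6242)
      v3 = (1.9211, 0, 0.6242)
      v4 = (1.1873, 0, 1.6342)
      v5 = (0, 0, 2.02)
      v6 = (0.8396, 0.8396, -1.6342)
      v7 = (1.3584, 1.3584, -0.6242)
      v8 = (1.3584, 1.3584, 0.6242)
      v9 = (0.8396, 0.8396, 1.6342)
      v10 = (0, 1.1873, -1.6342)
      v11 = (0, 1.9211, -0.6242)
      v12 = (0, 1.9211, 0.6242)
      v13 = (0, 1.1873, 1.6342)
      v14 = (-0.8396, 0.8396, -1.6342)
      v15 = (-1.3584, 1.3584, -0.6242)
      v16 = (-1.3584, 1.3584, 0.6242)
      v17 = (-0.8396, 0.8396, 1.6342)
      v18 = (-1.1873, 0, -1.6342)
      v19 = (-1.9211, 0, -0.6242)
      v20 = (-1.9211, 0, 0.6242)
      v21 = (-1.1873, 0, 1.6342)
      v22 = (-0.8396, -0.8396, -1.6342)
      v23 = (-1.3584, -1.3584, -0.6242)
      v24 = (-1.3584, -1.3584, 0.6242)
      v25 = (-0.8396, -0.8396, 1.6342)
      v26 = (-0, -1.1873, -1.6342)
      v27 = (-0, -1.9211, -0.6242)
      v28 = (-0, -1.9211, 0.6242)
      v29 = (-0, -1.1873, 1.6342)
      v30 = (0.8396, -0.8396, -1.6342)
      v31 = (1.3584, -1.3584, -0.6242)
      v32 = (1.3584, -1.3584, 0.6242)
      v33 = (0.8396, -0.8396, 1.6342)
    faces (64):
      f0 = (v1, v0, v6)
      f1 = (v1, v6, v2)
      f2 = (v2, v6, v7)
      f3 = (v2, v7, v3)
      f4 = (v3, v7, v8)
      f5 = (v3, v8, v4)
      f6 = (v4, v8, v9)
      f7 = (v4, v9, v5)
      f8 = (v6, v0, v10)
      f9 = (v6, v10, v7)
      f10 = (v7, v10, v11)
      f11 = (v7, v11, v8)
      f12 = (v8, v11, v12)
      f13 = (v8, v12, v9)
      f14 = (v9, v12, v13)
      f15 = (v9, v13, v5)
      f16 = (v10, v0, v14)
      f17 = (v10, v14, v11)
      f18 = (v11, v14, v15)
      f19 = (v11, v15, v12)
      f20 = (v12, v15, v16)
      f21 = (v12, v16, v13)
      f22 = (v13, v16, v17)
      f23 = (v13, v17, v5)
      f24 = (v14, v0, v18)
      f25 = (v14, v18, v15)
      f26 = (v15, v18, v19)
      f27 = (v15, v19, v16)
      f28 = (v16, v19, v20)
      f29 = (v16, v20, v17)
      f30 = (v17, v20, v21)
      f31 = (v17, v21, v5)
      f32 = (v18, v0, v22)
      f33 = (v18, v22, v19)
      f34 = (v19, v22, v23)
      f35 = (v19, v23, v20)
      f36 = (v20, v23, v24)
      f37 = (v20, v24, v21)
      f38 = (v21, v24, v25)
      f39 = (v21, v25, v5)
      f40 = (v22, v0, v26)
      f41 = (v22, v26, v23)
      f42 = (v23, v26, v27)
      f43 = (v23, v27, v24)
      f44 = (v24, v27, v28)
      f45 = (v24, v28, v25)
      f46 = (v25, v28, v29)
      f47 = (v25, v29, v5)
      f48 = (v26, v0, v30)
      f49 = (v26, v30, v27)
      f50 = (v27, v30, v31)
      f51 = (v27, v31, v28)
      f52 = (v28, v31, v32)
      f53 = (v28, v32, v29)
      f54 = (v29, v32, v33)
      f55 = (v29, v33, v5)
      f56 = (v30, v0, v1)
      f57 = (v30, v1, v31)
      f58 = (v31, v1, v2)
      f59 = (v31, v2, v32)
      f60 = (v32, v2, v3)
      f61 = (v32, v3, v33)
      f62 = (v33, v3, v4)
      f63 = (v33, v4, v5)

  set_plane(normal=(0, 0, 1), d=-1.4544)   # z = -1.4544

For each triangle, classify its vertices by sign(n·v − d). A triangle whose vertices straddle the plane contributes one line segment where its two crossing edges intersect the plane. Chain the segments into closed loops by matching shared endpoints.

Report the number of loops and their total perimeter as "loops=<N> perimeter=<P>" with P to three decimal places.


Straddling triangles (16 of 64):
  (v1,v6,v2) [--+] → (1.03213, 0.690135, -1.4544)–(1.31793, 0, -1.4544)  len=0.7470
  (v2,v6,v7) [+-+] → (1.03213, 0.690135, -1.4544)–(0.931957, 0.931957, -1.4544)  len=0.2617
  (v6,v10,v7) [--+] → (0.241822, 1.21776, -1.4544)–(0.931957, 0.931957, -1.4544)  len=0.7470
  (v7,v10,v11) [+-+] → (0.241822, 1.21776, -1.4544)–(0, 1.31793, -1.4544)  len=0.2617
  (v10,v14,v11) [--+] → (-0.690135, 1.03213, -1.4544)–(0, 1.31793, -1.4544)  len=0.7470
  (v11,v14,v15) [+-+] → (-0.690135, 1.03213, -1.4544)–(-0.931957, 0.931957, -1.4544)  len=0.2617
  (v14,v18,v15) [--+] → (-1.21776, 0.241822, -1.4544)–(-0.931957, 0.931957, -1.4544)  len=0.7470
  (v15,v18,v19) [+-+] → (-1.21776, 0.241822, -1.4544)–(-1.31793, 0, -1.4544)  len=0.2617
  (v18,v22,v19) [--+] → (-1.03213, -0.690135, -1.4544)–(-1.31793, 0, -1.4544)  len=0.7470
  (v19,v22,v23) [+-+] → (-1.03213, -0.690135, -1.4544)–(-0.931957, -0.931957, -1.4544)  len=0.2617
  (v22,v26,v23) [--+] → (-0.241822, -1.21776, -1.4544)–(-0.931957, -0.931957, -1.4544)  len=0.7470
  (v23,v26,v27) [+-+] → (-0.241822, -1.21776, -1.4544)–(0, -1.31793, -1.4544)  len=0.2617
  (v26,v30,v27) [--+] → (0.690135, -1.03213, -1.4544)–(0, -1.31793, -1.4544)  len=0.7470
  (v27,v30,v31) [+-+] → (0.690135, -1.03213, -1.4544)–(0.931957, -0.931957, -1.4544)  len=0.2617
  (v30,v1,v31) [--+] → (1.21776, -0.241822, -1.4544)–(0.931957, -0.931957, -1.4544)  len=0.7470
  (v31,v1,v2) [+-+] → (1.21776, -0.241822, -1.4544)–(1.31793, 0, -1.4544)  len=0.2617

Chained into 1 loop(s):
  loop 1: 16 segments, perimeter = 8.0698
Total perimeter = 8.070

loops=1 perimeter=8.070


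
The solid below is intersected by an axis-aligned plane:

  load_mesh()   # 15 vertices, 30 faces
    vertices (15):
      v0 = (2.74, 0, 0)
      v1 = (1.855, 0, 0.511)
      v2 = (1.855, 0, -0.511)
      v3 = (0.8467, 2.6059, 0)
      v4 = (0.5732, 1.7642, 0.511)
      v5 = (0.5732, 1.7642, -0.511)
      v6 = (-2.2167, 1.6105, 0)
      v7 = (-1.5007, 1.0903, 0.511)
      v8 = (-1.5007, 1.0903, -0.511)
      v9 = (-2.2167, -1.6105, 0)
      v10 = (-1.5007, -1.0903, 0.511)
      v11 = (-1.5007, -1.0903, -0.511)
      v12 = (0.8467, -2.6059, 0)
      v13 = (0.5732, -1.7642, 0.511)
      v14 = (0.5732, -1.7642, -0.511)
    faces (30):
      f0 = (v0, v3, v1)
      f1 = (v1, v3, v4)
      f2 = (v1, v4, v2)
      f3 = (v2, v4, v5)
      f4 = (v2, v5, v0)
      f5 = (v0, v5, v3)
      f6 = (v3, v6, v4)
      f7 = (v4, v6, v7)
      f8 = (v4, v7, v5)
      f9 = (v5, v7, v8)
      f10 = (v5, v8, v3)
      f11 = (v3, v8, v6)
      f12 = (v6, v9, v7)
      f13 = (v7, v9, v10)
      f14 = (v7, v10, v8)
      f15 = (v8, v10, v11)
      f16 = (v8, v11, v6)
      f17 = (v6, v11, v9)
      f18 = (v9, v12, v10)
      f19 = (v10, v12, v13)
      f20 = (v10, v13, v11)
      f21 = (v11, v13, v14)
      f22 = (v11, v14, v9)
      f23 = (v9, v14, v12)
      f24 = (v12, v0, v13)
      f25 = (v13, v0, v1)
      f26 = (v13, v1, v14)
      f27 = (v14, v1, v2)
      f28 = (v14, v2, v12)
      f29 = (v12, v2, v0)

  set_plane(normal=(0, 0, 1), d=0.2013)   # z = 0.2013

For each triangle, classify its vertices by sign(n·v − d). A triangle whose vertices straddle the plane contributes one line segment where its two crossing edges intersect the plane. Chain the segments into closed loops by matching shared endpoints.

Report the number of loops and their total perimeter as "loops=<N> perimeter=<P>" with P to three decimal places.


Straddling triangles (20 of 30):
  (v0,v3,v1) [--+] → (1.2439, 1.57935, 0.2013)–(2.39137, 0, 0.2013)  len=1.9522
  (v1,v3,v4) [+-+] → (1.2439, 1.57935, 0.2013)–(0.738959, 2.27433, 0.2013)  len=0.8590
  (v1,v4,v2) [++-] → (0.961628, 1.22959, 0.2013)–(1.855, 0, 0.2013)  len=1.5199
  (v2,v4,v5) [-+-] → (0.961628, 1.22959, 0.2013)–(0.5732, 1.7642, 0.2013)  len=0.6608
  (v3,v6,v4) [--+] → (-1.11767, 1.67105, 0.2013)–(0.738959, 2.27433, 0.2013)  len=1.9522
  (v4,v6,v7) [+-+] → (-1.11767, 1.67105, 0.2013)–(-1.93464, 1.40558, 0.2013)  len=0.8590
  (v4,v7,v5) [++-] → (-0.872239, 1.29451, 0.2013)–(0.5732, 1.7642, 0.2013)  len=1.5198
  (v5,v7,v8) [-+-] → (-0.872239, 1.29451, 0.2013)–(-1.5007, 1.0903, 0.2013)  len=0.6608
  (v6,v9,v7) [--+] → (-1.93464, -0.546565, 0.2013)–(-1.93464, 1.40558, 0.2013)  len=1.9521
  (v7,v9,v10) [+-+] → (-1.93464, -0.546565, 0.2013)–(-1.93464, -1.40558, 0.2013)  len=0.8590
  (v7,v10,v8) [++-] → (-1.5007, -0.429506, 0.2013)–(-1.5007, 1.0903, 0.2013)  len=1.5198
  (v8,v10,v11) [-+-] → (-1.5007, -0.429506, 0.2013)–(-1.5007, -1.0903, 0.2013)  len=0.6608
  (v9,v12,v10) [--+] → (-0.0780194, -2.00885, 0.2013)–(-1.93464, -1.40558, 0.2013)  len=1.9522
  (v10,v12,v13) [+-+] → (-0.0780194, -2.00885, 0.2013)–(0.738959, -2.27433, 0.2013)  len=0.8590
  (v10,v13,v11) [++-] → (-0.0552607, -1.55999, 0.2013)–(-1.5007, -1.0903, 0.2013)  len=1.5198
  (v11,v13,v14) [-+-] → (-0.0552607, -1.55999, 0.2013)–(0.5732, -1.7642, 0.2013)  len=0.6608
  (v12,v0,v13) [--+] → (1.88642, -0.694977, 0.2013)–(0.738959, -2.27433, 0.2013)  len=1.9522
  (v13,v0,v1) [+-+] → (1.88642, -0.694977, 0.2013)–(2.39137, 0, 0.2013)  len=0.8590
  (v13,v1,v14) [++-] → (1.46657, -0.534611, 0.2013)–(0.5732, -1.7642, 0.2013)  len=1.5199
  (v14,v1,v2) [-+-] → (1.46657, -0.534611, 0.2013)–(1.855, 0, 0.2013)  len=0.6608

Chained into 2 loop(s):
  loop 1: 10 segments, perimeter = 14.0560
  loop 2: 10 segments, perimeter = 10.9033
Total perimeter = 24.959

loops=2 perimeter=24.959


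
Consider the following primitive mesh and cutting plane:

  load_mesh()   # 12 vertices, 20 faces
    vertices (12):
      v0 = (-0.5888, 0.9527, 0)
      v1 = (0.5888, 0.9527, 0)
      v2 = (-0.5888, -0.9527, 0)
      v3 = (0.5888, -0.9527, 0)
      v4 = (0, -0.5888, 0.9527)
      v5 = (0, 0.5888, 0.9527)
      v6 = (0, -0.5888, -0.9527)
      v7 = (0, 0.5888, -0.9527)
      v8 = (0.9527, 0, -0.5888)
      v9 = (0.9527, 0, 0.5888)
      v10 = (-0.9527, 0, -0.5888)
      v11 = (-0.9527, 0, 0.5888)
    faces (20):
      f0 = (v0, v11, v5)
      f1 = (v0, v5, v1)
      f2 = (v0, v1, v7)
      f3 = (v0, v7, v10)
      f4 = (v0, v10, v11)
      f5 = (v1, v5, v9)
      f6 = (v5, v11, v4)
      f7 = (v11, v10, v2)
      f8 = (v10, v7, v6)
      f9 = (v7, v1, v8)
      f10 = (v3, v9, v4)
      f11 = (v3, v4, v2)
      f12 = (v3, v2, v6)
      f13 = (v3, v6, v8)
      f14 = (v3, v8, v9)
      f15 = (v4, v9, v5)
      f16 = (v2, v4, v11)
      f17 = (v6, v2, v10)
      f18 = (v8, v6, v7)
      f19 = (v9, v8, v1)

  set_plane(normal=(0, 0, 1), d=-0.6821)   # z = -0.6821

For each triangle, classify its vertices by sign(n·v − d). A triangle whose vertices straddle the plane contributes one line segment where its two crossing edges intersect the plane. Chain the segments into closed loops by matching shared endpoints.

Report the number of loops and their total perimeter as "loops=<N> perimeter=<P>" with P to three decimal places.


Straddling triangles (8 of 20):
  (v0,v1,v7) [++-] → (0.16724, 0.69216, -0.6821)–(-0.16724, 0.69216, -0.6821)  len=0.3345
  (v0,v7,v10) [+-+] → (-0.16724, 0.69216, -0.6821)–(-0.708438, 0.150962, -0.6821)  len=0.7654
  (v10,v7,v6) [+--] → (-0.708438, 0.150962, -0.6821)–(-0.708438, -0.150962, -0.6821)  len=0.3019
  (v7,v1,v8) [-++] → (0.16724, 0.69216, -0.6821)–(0.708438, 0.150962, -0.6821)  len=0.7654
  (v3,v2,v6) [++-] → (-0.16724, -0.69216, -0.6821)–(0.16724, -0.69216, -0.6821)  len=0.3345
  (v3,v6,v8) [+-+] → (0.16724, -0.69216, -0.6821)–(0.708438, -0.150962, -0.6821)  len=0.7654
  (v6,v2,v10) [-++] → (-0.16724, -0.69216, -0.6821)–(-0.708438, -0.150962, -0.6821)  len=0.7654
  (v8,v6,v7) [+--] → (0.708438, -0.150962, -0.6821)–(0.708438, 0.150962, -0.6821)  len=0.3019

Chained into 1 loop(s):
  loop 1: 8 segments, perimeter = 4.3343
Total perimeter = 4.334

loops=1 perimeter=4.334


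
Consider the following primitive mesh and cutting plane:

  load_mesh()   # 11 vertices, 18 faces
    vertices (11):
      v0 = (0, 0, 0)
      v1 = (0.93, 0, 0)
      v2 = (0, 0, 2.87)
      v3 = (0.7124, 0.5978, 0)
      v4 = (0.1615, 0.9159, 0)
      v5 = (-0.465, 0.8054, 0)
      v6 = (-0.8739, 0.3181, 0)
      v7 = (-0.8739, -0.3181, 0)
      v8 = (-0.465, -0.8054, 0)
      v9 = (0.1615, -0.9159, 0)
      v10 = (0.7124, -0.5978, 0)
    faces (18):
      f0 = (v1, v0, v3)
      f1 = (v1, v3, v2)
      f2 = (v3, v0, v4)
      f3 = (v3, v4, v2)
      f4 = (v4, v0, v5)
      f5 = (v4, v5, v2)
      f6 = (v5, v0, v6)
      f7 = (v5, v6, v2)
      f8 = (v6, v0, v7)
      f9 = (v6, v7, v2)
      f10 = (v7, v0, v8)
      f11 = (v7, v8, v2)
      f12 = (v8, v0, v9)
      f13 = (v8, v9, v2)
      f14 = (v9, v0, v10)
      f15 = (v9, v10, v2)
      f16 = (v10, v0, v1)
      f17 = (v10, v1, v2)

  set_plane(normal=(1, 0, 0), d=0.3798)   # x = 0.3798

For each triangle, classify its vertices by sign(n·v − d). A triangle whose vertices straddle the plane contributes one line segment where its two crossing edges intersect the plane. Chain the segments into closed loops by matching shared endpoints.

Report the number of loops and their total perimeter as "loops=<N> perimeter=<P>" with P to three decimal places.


loops=1 perimeter=5.379

Straddling triangles (8 of 18):
  (v1,v0,v3) [+-+] → (0.3798, 0, 0)–(0.3798, 0.318704, 0)  len=0.3187
  (v1,v3,v2) [++-] → (0.3798, 0.318704, 1.33992)–(0.3798, 0, 1.69793)  len=0.4793
  (v3,v0,v4) [+--] → (0.3798, 0.318704, 0)–(0.3798, 0.789849, 0)  len=0.4711
  (v3,v4,v2) [+--] → (0.3798, 0.789849, 0)–(0.3798, 0.318704, 1.33992)  len=1.4203
  (v9,v0,v10) [--+] → (0.3798, -0.318704, 0)–(0.3798, -0.789849, 0)  len=0.4711
  (v9,v10,v2) [-+-] → (0.3798, -0.789849, 0)–(0.3798, -0.318704, 1.33992)  len=1.4203
  (v10,v0,v1) [+-+] → (0.3798, -0.318704, 0)–(0.3798, 0, 0)  len=0.3187
  (v10,v1,v2) [++-] → (0.3798, 0, 1.69793)–(0.3798, -0.318704, 1.33992)  len=0.4793

Chained into 1 loop(s):
  loop 1: 8 segments, perimeter = 5.3790
Total perimeter = 5.379


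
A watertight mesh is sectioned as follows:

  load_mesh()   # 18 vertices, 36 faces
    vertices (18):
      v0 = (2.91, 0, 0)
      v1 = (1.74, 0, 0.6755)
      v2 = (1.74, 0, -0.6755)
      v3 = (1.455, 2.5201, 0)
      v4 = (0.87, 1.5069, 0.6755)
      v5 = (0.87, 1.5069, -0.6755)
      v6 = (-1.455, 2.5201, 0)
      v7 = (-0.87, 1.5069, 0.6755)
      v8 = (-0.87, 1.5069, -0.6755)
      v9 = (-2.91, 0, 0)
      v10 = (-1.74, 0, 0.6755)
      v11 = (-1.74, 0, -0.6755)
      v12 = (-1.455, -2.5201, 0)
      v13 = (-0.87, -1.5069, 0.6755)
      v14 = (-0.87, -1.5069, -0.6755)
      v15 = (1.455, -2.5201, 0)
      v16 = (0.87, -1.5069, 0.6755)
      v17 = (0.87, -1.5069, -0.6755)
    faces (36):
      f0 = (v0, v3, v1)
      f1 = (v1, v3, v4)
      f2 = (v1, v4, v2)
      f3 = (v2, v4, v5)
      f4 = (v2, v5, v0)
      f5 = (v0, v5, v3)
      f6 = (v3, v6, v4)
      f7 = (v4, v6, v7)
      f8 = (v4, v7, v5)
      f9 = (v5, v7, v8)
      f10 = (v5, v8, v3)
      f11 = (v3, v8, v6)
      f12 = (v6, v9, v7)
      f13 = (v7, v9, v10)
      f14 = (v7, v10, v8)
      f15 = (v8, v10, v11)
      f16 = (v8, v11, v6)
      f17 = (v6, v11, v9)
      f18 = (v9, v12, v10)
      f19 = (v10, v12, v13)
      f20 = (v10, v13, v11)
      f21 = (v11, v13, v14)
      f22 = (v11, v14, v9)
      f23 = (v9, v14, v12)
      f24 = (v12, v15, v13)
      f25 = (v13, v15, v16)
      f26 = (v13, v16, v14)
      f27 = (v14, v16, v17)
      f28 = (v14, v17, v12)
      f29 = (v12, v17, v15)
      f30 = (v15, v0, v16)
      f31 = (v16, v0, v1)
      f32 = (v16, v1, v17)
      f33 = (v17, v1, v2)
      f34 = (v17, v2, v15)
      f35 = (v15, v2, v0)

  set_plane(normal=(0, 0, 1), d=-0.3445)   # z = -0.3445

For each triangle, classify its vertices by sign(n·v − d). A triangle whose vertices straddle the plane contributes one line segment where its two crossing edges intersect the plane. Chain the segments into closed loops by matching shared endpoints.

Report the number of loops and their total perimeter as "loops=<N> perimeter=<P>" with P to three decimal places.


Straddling triangles (24 of 36):
  (v1,v4,v2) [++-] → (1.52685, 0.369196, -0.3445)–(1.74, 0, -0.3445)  len=0.4263
  (v2,v4,v5) [-+-] → (1.52685, 0.369196, -0.3445)–(0.87, 1.5069, -0.3445)  len=1.3137
  (v2,v5,v0) [--+] → (1.86962, 0.768508, -0.3445)–(2.31331, 0, -0.3445)  len=0.8874
  (v0,v5,v3) [+-+] → (1.86962, 0.768508, -0.3445)–(1.15665, 2.00338, -0.3445)  len=1.4259
  (v4,v7,v5) [++-] → (0.443694, 1.5069, -0.3445)–(0.87, 1.5069, -0.3445)  len=0.4263
  (v5,v7,v8) [-+-] → (0.443694, 1.5069, -0.3445)–(-0.87, 1.5069, -0.3445)  len=1.3137
  (v5,v8,v3) [--+] → (0.269267, 2.00338, -0.3445)–(1.15665, 2.00338, -0.3445)  len=0.8874
  (v3,v8,v6) [+-+] → (0.269267, 2.00338, -0.3445)–(-1.15665, 2.00338, -0.3445)  len=1.4259
  (v7,v10,v8) [++-] → (-1.08315, 1.1377, -0.3445)–(-0.87, 1.5069, -0.3445)  len=0.4263
  (v8,v10,v11) [-+-] → (-1.08315, 1.1377, -0.3445)–(-1.74, 0, -0.3445)  len=1.3137
  (v8,v11,v6) [--+] → (-1.60035, 1.23487, -0.3445)–(-1.15665, 2.00338, -0.3445)  len=0.8874
  (v6,v11,v9) [+-+] → (-1.60035, 1.23487, -0.3445)–(-2.31331, 0, -0.3445)  len=1.4259
  (v10,v13,v11) [++-] → (-1.52685, -0.369196, -0.3445)–(-1.74, 0, -0.3445)  len=0.4263
  (v11,v13,v14) [-+-] → (-1.52685, -0.369196, -0.3445)–(-0.87, -1.5069, -0.3445)  len=1.3137
  (v11,v14,v9) [--+] → (-1.86962, -0.768508, -0.3445)–(-2.31331, 0, -0.3445)  len=0.8874
  (v9,v14,v12) [+-+] → (-1.86962, -0.768508, -0.3445)–(-1.15665, -2.00338, -0.3445)  len=1.4259
  (v13,v16,v14) [++-] → (-0.443694, -1.5069, -0.3445)–(-0.87, -1.5069, -0.3445)  len=0.4263
  (v14,v16,v17) [-+-] → (-0.443694, -1.5069, -0.3445)–(0.87, -1.5069, -0.3445)  len=1.3137
  (v14,v17,v12) [--+] → (-0.269267, -2.00338, -0.3445)–(-1.15665, -2.00338, -0.3445)  len=0.8874
  (v12,v17,v15) [+-+] → (-0.269267, -2.00338, -0.3445)–(1.15665, -2.00338, -0.3445)  len=1.4259
  (v16,v1,v17) [++-] → (1.08315, -1.1377, -0.3445)–(0.87, -1.5069, -0.3445)  len=0.4263
  (v17,v1,v2) [-+-] → (1.08315, -1.1377, -0.3445)–(1.74, 0, -0.3445)  len=1.3137
  (v17,v2,v15) [--+] → (1.60035, -1.23487, -0.3445)–(1.15665, -2.00338, -0.3445)  len=0.8874
  (v15,v2,v0) [+-+] → (1.60035, -1.23487, -0.3445)–(2.31331, 0, -0.3445)  len=1.4259

Chained into 2 loop(s):
  loop 1: 12 segments, perimeter = 10.4401
  loop 2: 12 segments, perimeter = 13.8798
Total perimeter = 24.320

loops=2 perimeter=24.320


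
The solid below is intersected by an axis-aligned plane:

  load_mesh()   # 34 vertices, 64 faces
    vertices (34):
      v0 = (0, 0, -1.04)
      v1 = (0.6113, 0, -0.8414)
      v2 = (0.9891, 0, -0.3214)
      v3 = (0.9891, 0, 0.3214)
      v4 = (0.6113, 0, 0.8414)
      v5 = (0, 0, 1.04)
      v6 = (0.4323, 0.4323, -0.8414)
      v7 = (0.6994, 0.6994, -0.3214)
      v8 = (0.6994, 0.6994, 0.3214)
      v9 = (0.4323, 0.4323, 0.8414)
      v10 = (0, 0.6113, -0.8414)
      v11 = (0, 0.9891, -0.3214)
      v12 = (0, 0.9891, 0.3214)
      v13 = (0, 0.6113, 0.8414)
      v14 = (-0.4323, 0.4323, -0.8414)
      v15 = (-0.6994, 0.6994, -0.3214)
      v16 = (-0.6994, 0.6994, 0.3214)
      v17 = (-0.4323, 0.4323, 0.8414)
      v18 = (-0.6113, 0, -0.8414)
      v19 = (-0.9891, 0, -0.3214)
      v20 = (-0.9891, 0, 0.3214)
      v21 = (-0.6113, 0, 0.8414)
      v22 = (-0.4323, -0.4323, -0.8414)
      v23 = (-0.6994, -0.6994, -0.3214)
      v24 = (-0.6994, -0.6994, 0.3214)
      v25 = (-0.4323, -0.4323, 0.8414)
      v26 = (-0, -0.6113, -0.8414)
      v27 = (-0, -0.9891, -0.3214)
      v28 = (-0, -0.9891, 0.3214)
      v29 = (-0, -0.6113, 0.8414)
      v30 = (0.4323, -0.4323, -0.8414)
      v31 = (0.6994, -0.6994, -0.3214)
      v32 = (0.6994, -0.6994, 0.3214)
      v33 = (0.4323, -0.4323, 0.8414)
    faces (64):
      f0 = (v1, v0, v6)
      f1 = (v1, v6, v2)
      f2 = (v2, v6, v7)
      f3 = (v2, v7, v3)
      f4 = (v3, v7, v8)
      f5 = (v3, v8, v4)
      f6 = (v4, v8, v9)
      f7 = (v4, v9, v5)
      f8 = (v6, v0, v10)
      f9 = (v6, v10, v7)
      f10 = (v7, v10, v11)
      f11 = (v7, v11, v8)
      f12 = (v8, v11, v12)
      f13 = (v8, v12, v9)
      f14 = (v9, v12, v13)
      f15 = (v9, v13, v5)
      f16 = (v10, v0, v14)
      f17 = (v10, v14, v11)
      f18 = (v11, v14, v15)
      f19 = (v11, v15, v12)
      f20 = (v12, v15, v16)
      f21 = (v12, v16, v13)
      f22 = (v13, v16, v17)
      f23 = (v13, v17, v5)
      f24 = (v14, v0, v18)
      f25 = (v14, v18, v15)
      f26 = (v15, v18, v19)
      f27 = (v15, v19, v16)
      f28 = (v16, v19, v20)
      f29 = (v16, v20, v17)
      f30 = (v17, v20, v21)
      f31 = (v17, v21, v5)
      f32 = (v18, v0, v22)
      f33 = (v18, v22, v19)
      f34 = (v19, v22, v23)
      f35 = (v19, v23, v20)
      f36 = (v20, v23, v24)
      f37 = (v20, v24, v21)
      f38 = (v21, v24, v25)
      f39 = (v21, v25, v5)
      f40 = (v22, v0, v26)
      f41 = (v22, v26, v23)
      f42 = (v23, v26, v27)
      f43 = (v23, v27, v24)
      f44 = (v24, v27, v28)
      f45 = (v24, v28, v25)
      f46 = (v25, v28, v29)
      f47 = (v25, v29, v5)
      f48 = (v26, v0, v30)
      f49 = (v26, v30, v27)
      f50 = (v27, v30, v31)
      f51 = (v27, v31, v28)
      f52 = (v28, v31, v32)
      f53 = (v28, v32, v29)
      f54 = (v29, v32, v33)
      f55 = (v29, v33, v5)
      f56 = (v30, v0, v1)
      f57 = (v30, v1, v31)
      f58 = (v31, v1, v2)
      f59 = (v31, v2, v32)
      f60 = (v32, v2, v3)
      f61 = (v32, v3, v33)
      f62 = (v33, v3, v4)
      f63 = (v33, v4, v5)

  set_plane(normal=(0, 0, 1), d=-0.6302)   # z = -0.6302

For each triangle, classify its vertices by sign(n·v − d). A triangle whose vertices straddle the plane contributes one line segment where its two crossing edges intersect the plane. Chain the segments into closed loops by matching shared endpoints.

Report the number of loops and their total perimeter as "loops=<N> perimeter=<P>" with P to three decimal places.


Straddling triangles (16 of 64):
  (v1,v6,v2) [--+] → (0.658446, 0.25672, -0.6302)–(0.764745, 0, -0.6302)  len=0.2779
  (v2,v6,v7) [+-+] → (0.658446, 0.25672, -0.6302)–(0.540784, 0.540784, -0.6302)  len=0.3075
  (v6,v10,v7) [--+] → (0.284064, 0.647082, -0.6302)–(0.540784, 0.540784, -0.6302)  len=0.2779
  (v7,v10,v11) [+-+] → (0.284064, 0.647082, -0.6302)–(0, 0.764745, -0.6302)  len=0.3075
  (v10,v14,v11) [--+] → (-0.25672, 0.658446, -0.6302)–(0, 0.764745, -0.6302)  len=0.2779
  (v11,v14,v15) [+-+] → (-0.25672, 0.658446, -0.6302)–(-0.540784, 0.540784, -0.6302)  len=0.3075
  (v14,v18,v15) [--+] → (-0.647082, 0.284064, -0.6302)–(-0.540784, 0.540784, -0.6302)  len=0.2779
  (v15,v18,v19) [+-+] → (-0.647082, 0.284064, -0.6302)–(-0.764745, 0, -0.6302)  len=0.3075
  (v18,v22,v19) [--+] → (-0.658446, -0.25672, -0.6302)–(-0.764745, 0, -0.6302)  len=0.2779
  (v19,v22,v23) [+-+] → (-0.658446, -0.25672, -0.6302)–(-0.540784, -0.540784, -0.6302)  len=0.3075
  (v22,v26,v23) [--+] → (-0.284064, -0.647082, -0.6302)–(-0.540784, -0.540784, -0.6302)  len=0.2779
  (v23,v26,v27) [+-+] → (-0.284064, -0.647082, -0.6302)–(0, -0.764745, -0.6302)  len=0.3075
  (v26,v30,v27) [--+] → (0.25672, -0.658446, -0.6302)–(0, -0.764745, -0.6302)  len=0.2779
  (v27,v30,v31) [+-+] → (0.25672, -0.658446, -0.6302)–(0.540784, -0.540784, -0.6302)  len=0.3075
  (v30,v1,v31) [--+] → (0.647082, -0.284064, -0.6302)–(0.540784, -0.540784, -0.6302)  len=0.2779
  (v31,v1,v2) [+-+] → (0.647082, -0.284064, -0.6302)–(0.764745, 0, -0.6302)  len=0.3075

Chained into 1 loop(s):
  loop 1: 16 segments, perimeter = 4.6826
Total perimeter = 4.683

loops=1 perimeter=4.683


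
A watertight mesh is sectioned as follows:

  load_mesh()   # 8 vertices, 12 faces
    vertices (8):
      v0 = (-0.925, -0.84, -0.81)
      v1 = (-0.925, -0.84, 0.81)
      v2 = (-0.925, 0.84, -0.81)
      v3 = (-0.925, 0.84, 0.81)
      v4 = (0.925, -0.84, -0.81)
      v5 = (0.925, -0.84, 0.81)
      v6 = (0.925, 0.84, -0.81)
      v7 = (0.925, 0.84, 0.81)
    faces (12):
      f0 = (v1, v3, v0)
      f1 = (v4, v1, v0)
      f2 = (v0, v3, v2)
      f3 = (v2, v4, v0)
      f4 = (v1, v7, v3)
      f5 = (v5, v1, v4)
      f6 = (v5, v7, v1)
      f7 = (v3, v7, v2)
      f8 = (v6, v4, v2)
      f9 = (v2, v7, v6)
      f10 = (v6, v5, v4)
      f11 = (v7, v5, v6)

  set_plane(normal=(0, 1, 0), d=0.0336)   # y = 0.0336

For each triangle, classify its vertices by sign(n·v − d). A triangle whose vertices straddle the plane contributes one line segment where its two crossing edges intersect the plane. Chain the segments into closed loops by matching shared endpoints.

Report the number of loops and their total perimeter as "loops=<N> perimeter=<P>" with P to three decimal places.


Straddling triangles (8 of 12):
  (v1,v3,v0) [-+-] → (-0.925, 0.0336, 0.81)–(-0.925, 0.0336, 0.0324)  len=0.7776
  (v0,v3,v2) [-++] → (-0.925, 0.0336, 0.0324)–(-0.925, 0.0336, -0.81)  len=0.8424
  (v2,v4,v0) [+--] → (-0.037, 0.0336, -0.81)–(-0.925, 0.0336, -0.81)  len=0.8880
  (v1,v7,v3) [-++] → (0.037, 0.0336, 0.81)–(-0.925, 0.0336, 0.81)  len=0.9620
  (v5,v7,v1) [-+-] → (0.925, 0.0336, 0.81)–(0.037, 0.0336, 0.81)  len=0.8880
  (v6,v4,v2) [+-+] → (0.925, 0.0336, -0.81)–(-0.037, 0.0336, -0.81)  len=0.9620
  (v6,v5,v4) [+--] → (0.925, 0.0336, -0.0324)–(0.925, 0.0336, -0.81)  len=0.7776
  (v7,v5,v6) [+-+] → (0.925, 0.0336, 0.81)–(0.925, 0.0336, -0.0324)  len=0.8424

Chained into 1 loop(s):
  loop 1: 8 segments, perimeter = 6.9400
Total perimeter = 6.940

loops=1 perimeter=6.940


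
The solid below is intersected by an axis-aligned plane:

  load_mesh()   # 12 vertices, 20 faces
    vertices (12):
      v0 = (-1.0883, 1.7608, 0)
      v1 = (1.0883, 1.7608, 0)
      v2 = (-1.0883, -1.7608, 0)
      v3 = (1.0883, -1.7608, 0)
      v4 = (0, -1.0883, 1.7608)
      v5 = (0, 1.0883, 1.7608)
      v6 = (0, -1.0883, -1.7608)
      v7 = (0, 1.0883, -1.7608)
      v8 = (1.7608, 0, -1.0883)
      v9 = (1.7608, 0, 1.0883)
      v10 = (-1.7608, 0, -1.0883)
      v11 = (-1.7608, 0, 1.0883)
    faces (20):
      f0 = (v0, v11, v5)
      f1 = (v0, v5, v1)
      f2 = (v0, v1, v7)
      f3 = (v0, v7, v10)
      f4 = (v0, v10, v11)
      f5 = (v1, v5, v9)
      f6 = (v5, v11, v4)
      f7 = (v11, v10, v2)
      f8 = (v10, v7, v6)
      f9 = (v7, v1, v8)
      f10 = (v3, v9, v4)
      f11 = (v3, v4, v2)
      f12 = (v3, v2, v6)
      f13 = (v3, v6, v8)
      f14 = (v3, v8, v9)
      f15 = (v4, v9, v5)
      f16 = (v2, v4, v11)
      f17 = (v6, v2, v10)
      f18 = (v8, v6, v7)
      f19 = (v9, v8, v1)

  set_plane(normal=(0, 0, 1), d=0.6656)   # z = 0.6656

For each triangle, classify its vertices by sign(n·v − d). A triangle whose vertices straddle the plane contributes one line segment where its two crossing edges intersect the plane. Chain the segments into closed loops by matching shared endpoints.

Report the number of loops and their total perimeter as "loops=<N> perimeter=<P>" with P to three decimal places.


Straddling triangles (10 of 20):
  (v0,v11,v5) [-++] → (-1.4996, 0.683902, 0.6656)–(-0.676912, 1.50659, 0.6656)  len=1.1635
  (v0,v5,v1) [-+-] → (-0.676912, 1.50659, 0.6656)–(0.676912, 1.50659, 0.6656)  len=1.3538
  (v0,v10,v11) [--+] → (-1.7608, 0, 0.6656)–(-1.4996, 0.683902, 0.6656)  len=0.7321
  (v1,v5,v9) [-++] → (0.676912, 1.50659, 0.6656)–(1.4996, 0.683902, 0.6656)  len=1.1635
  (v11,v10,v2) [+--] → (-1.7608, 0, 0.6656)–(-1.4996, -0.683902, 0.6656)  len=0.7321
  (v3,v9,v4) [-++] → (1.4996, -0.683902, 0.6656)–(0.676912, -1.50659, 0.6656)  len=1.1635
  (v3,v4,v2) [-+-] → (0.676912, -1.50659, 0.6656)–(-0.676912, -1.50659, 0.6656)  len=1.3538
  (v3,v8,v9) [--+] → (1.7608, 0, 0.6656)–(1.4996, -0.683902, 0.6656)  len=0.7321
  (v2,v4,v11) [-++] → (-0.676912, -1.50659, 0.6656)–(-1.4996, -0.683902, 0.6656)  len=1.1635
  (v9,v8,v1) [+--] → (1.7608, 0, 0.6656)–(1.4996, 0.683902, 0.6656)  len=0.7321

Chained into 1 loop(s):
  loop 1: 10 segments, perimeter = 10.2898
Total perimeter = 10.290

loops=1 perimeter=10.290


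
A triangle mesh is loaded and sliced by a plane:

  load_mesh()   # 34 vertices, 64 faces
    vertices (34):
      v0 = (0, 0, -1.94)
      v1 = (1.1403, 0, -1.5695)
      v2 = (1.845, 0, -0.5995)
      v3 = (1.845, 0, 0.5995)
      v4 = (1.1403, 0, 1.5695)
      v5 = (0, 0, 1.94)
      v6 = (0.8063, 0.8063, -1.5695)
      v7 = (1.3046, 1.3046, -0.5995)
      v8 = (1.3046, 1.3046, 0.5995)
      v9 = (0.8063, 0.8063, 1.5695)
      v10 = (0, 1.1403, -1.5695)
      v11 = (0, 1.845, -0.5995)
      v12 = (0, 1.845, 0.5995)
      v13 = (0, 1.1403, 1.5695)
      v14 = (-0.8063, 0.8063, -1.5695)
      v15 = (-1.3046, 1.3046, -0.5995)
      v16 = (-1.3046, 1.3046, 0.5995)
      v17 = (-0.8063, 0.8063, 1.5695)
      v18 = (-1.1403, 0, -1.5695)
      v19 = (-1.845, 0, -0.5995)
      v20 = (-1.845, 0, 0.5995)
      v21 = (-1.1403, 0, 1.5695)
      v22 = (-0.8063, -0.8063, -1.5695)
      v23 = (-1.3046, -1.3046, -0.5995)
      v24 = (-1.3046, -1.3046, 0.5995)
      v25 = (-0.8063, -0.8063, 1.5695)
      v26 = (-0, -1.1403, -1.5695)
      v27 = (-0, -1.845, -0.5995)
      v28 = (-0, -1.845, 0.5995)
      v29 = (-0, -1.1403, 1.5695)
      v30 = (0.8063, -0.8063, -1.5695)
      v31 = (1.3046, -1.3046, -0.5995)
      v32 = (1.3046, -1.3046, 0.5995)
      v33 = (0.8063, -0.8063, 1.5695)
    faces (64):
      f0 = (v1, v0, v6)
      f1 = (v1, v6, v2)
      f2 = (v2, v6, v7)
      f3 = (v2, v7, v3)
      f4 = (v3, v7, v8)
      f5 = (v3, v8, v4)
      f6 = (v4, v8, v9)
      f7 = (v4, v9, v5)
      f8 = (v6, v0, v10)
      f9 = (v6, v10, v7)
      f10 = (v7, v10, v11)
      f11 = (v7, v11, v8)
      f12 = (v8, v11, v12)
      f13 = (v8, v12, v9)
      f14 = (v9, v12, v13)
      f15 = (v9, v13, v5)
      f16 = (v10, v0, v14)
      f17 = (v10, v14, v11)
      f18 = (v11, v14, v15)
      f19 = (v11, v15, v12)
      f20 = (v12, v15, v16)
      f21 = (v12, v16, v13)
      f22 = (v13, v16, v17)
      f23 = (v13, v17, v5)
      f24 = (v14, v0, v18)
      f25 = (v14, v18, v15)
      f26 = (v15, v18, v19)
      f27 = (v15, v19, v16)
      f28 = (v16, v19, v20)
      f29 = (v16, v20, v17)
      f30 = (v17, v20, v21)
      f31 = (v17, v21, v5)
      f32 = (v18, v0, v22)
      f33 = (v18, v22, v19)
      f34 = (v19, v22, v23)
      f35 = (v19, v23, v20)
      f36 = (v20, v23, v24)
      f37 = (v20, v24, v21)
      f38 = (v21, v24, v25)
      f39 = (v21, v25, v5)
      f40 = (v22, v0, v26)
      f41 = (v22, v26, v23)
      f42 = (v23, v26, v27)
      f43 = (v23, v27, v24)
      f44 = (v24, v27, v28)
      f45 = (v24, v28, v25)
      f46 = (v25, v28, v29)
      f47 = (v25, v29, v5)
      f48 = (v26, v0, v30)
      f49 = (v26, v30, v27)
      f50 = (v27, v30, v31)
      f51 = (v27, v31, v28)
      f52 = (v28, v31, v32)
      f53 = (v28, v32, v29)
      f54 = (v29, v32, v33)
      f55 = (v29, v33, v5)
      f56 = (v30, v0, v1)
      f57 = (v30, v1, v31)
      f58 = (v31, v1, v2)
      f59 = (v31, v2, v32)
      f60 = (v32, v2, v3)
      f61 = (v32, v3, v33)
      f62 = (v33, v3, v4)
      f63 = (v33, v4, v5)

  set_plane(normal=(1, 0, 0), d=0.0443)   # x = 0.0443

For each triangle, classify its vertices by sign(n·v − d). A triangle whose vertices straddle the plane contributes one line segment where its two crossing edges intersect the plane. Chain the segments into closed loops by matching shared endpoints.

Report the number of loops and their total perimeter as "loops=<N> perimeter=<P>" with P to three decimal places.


Straddling triangles (20 of 64):
  (v1,v0,v6) [+-+] → (0.0443, 0, -1.92561)–(0.0443, 0.0443, -1.91964)  len=0.0447
  (v4,v9,v5) [++-] → (0.0443, 0.0443, 1.91964)–(0.0443, 0, 1.92561)  len=0.0447
  (v6,v0,v10) [+--] → (0.0443, 0.0443, -1.91964)–(0.0443, 1.12195, -1.5695)  len=1.1331
  (v6,v10,v7) [+-+] → (0.0443, 1.12195, -1.5695)–(0.0443, 1.14588, -1.53656)  len=0.0407
  (v7,v10,v11) [+--] → (0.0443, 1.14588, -1.53656)–(0.0443, 1.82665, -0.5995)  len=1.1582
  (v7,v11,v8) [+-+] → (0.0443, 1.82665, -0.5995)–(0.0443, 1.82665, -0.558786)  len=0.0407
  (v8,v11,v12) [+--] → (0.0443, 1.82665, -0.558786)–(0.0443, 1.82665, 0.5995)  len=1.1583
  (v8,v12,v9) [+-+] → (0.0443, 1.82665, 0.5995)–(0.0443, 1.78793, 0.652794)  len=0.0659
  (v9,v12,v13) [+--] → (0.0443, 1.78793, 0.652794)–(0.0443, 1.12195, 1.5695)  len=1.1331
  (v9,v13,v5) [+--] → (0.0443, 1.12195, 1.5695)–(0.0443, 0.0443, 1.91964)  len=1.1331
  (v26,v0,v30) [--+] → (0.0443, -0.0443, -1.91964)–(0.0443, -1.12195, -1.5695)  len=1.1331
  (v26,v30,v27) [-+-] → (0.0443, -1.12195, -1.5695)–(0.0443, -1.78793, -0.652794)  len=1.1331
  (v27,v30,v31) [-++] → (0.0443, -1.78793, -0.652794)–(0.0443, -1.82665, -0.5995)  len=0.0659
  (v27,v31,v28) [-+-] → (0.0443, -1.82665, -0.5995)–(0.0443, -1.82665, 0.558786)  len=1.1583
  (v28,v31,v32) [-++] → (0.0443, -1.82665, 0.558786)–(0.0443, -1.82665, 0.5995)  len=0.0407
  (v28,v32,v29) [-+-] → (0.0443, -1.82665, 0.5995)–(0.0443, -1.14588, 1.53656)  len=1.1582
  (v29,v32,v33) [-++] → (0.0443, -1.14588, 1.53656)–(0.0443, -1.12195, 1.5695)  len=0.0407
  (v29,v33,v5) [-+-] → (0.0443, -1.12195, 1.5695)–(0.0443, -0.0443, 1.91964)  len=1.1331
  (v30,v0,v1) [+-+] → (0.0443, -0.0443, -1.91964)–(0.0443, 0, -1.92561)  len=0.0447
  (v33,v4,v5) [++-] → (0.0443, 0, 1.92561)–(0.0443, -0.0443, 1.91964)  len=0.0447

Chained into 1 loop(s):
  loop 1: 20 segments, perimeter = 11.9051
Total perimeter = 11.905

loops=1 perimeter=11.905


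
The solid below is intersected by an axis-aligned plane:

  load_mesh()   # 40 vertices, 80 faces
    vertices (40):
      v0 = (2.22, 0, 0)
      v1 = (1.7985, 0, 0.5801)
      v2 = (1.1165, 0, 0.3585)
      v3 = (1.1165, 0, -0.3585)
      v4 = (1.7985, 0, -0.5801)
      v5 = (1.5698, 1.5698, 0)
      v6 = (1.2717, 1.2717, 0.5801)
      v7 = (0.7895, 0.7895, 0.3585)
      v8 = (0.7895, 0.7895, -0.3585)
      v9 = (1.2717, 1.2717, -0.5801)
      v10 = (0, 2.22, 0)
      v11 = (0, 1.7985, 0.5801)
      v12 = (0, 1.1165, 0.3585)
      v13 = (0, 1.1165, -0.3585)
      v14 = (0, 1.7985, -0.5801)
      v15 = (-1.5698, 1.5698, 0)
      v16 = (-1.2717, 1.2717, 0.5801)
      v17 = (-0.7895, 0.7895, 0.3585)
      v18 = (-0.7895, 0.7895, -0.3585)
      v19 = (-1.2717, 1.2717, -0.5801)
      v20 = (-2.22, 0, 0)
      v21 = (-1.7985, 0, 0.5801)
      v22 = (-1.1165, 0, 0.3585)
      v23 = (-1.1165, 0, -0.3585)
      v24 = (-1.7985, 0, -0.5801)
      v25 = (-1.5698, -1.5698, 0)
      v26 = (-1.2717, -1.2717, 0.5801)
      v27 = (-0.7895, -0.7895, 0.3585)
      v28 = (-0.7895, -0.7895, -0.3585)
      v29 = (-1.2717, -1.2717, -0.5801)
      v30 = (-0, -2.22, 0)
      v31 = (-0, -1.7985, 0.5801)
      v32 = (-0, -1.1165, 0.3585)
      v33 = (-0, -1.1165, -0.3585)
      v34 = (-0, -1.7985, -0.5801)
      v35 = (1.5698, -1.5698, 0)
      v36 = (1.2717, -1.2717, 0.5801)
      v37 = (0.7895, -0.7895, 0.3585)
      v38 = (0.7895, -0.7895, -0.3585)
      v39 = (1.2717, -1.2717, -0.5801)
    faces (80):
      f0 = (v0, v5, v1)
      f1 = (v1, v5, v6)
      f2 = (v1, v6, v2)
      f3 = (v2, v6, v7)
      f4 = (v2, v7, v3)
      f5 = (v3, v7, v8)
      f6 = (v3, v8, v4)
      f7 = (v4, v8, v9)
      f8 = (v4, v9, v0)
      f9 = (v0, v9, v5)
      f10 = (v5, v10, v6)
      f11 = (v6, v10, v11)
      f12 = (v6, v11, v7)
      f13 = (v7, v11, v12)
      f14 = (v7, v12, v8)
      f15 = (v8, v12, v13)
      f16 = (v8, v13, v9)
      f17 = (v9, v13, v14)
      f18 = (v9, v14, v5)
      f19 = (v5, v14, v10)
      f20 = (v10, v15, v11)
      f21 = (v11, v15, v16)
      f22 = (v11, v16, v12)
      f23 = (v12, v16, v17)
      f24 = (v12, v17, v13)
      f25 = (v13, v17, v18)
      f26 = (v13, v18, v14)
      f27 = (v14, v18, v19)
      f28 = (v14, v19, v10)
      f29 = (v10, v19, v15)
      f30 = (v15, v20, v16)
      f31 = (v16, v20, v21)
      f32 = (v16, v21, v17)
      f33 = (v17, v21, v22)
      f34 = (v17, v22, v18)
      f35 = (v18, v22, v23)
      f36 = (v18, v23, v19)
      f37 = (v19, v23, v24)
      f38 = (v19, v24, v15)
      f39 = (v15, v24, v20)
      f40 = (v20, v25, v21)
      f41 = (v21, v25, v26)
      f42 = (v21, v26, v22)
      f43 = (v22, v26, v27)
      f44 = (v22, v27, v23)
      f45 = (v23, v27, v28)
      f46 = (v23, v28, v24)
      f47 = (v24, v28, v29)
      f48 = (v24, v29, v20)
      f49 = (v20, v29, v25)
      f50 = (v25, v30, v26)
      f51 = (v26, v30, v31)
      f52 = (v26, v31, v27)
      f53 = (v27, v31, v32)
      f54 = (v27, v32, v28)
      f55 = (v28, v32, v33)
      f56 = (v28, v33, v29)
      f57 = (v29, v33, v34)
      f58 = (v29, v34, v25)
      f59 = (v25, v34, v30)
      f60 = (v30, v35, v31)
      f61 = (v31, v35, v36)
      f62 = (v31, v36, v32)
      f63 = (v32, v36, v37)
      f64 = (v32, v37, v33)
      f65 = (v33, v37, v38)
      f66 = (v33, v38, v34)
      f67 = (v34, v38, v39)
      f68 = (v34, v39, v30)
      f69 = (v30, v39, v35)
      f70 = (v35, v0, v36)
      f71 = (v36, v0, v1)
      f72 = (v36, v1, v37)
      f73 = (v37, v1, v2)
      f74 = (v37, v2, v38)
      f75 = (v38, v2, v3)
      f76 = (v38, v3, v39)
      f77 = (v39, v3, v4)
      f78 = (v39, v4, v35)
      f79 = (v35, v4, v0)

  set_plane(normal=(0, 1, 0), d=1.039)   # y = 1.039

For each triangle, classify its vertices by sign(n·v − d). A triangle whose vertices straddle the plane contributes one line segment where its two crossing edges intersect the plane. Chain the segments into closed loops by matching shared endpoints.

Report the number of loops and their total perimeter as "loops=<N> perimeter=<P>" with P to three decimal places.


Straddling triangles (24 of 80):
  (v0,v5,v1) [-+-] → (1.78965, 1.039, 0)–(1.64713, 1.039, 0.196151)  len=0.2425
  (v1,v5,v6) [-++] → (1.64713, 1.039, 0.196151)–(1.3681, 1.039, 0.5801)  len=0.4746
  (v1,v6,v2) [-+-] → (1.3681, 1.039, 0.5801)–(1.2433, 1.039, 0.539551)  len=0.1312
  (v2,v6,v7) [-+-] → (1.2433, 1.039, 0.539551)–(1.039, 1.039, 0.47316)  len=0.2148
  (v4,v8,v9) [--+] → (1.039, 1.039, -0.47316)–(1.3681, 1.039, -0.5801)  len=0.3460
  (v4,v9,v0) [-+-] → (1.3681, 1.039, -0.5801)–(1.44522, 1.039, -0.473951)  len=0.1312
  (v0,v9,v5) [-++] → (1.44522, 1.039, -0.473951)–(1.78965, 1.039, 0)  len=0.5859
  (v6,v11,v7) [++-] → (0.594277, 1.039, 0.413296)–(1.039, 1.039, 0.47316)  len=0.4487
  (v7,v11,v12) [-++] → (0.594277, 1.039, 0.413296)–(0.187114, 1.039, 0.3585)  len=0.4108
  (v7,v12,v8) [-+-] → (0.187114, 1.039, 0.3585)–(0.187114, 1.039, 0.188569)  len=0.1699
  (v8,v12,v13) [-++] → (0.187114, 1.039, 0.188569)–(0.187114, 1.039, -0.3585)  len=0.5471
  (v8,v13,v9) [-++] → (0.187114, 1.039, -0.3585)–(1.039, 1.039, -0.47316)  len=0.8596
  (v12,v16,v17) [++-] → (-1.039, 1.039, 0.47316)–(-0.187114, 1.039, 0.3585)  len=0.8596
  (v12,v17,v13) [+-+] → (-0.187114, 1.039, 0.3585)–(-0.187114, 1.039, -0.188569)  len=0.5471
  (v13,v17,v18) [+--] → (-0.187114, 1.039, -0.188569)–(-0.187114, 1.039, -0.3585)  len=0.1699
  (v13,v18,v14) [+-+] → (-0.187114, 1.039, -0.3585)–(-0.594277, 1.039, -0.413296)  len=0.4108
  (v14,v18,v19) [+-+] → (-0.594277, 1.039, -0.413296)–(-1.039, 1.039, -0.47316)  len=0.4487
  (v15,v20,v16) [+-+] → (-1.78965, 1.039, 0)–(-1.44522, 1.039, 0.473951)  len=0.5859
  (v16,v20,v21) [+--] → (-1.44522, 1.039, 0.473951)–(-1.3681, 1.039, 0.5801)  len=0.1312
  (v16,v21,v17) [+--] → (-1.3681, 1.039, 0.5801)–(-1.039, 1.039, 0.47316)  len=0.3460
  (v18,v23,v19) [--+] → (-1.2433, 1.039, -0.539551)–(-1.039, 1.039, -0.47316)  len=0.2148
  (v19,v23,v24) [+--] → (-1.2433, 1.039, -0.539551)–(-1.3681, 1.039, -0.5801)  len=0.1312
  (v19,v24,v15) [+-+] → (-1.3681, 1.039, -0.5801)–(-1.64713, 1.039, -0.196151)  len=0.4746
  (v15,v24,v20) [+--] → (-1.64713, 1.039, -0.196151)–(-1.78965, 1.039, 0)  len=0.2425

Chained into 2 loop(s):
  loop 1: 12 segments, perimeter = 4.5624
  loop 2: 12 segments, perimeter = 4.5624
Total perimeter = 9.125

loops=2 perimeter=9.125
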